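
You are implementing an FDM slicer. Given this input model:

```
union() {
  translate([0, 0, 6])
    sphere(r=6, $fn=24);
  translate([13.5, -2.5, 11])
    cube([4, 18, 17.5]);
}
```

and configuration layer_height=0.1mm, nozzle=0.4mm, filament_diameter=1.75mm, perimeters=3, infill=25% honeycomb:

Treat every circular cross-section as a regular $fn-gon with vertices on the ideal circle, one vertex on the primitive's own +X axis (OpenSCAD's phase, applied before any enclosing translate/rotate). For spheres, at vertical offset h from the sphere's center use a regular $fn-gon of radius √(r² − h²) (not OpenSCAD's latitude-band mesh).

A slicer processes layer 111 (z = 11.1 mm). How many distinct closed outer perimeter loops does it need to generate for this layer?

2

At z = 11.1 mm: the r=6 sphere contributes a regular 24-gon of circumradius √(6²−5.1²) = 3.161; the 4×18 cube at (13.5, -2.5) contributes its full rectangle; Merging all regions: the 2 present regions are separate (no shared area or edge), so areas and boundary lengths simply add and each stays a separate island — 2 connected regions. The result has 2 disconnected regions.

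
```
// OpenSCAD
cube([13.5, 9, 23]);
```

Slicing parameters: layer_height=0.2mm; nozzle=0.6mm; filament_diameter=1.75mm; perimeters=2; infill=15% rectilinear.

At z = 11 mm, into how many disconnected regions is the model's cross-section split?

At z = 11 mm: the cube (footprint 13.5×9) is included at this height. The result has 1 disconnected region.

1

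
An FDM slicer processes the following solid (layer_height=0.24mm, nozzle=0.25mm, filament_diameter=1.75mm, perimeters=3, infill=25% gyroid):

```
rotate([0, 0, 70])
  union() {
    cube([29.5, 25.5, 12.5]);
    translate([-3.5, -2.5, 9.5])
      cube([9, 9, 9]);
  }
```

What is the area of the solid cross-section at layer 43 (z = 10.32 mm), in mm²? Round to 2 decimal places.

797.50 mm²

At z = 10.32 mm: the 29.5×25.5 cube contributes its full rectangle (area 752.25 mm²); the cube at (-3.5, -2.5) is present — its section is the full 9×9 rectangle (area 81.00 mm²); Merging all regions: the regions partially overlap — summed areas 833.25 mm² minus the doubly-counted overlap 35.75 mm² gives 797.50 mm² — area = 797.50 mm²; (rotated 70° about Z; rotation is an isometry so areas/perimeters/island counts are preserved). Overall, the cross-section is a single solid region. Net area = 797.50 mm².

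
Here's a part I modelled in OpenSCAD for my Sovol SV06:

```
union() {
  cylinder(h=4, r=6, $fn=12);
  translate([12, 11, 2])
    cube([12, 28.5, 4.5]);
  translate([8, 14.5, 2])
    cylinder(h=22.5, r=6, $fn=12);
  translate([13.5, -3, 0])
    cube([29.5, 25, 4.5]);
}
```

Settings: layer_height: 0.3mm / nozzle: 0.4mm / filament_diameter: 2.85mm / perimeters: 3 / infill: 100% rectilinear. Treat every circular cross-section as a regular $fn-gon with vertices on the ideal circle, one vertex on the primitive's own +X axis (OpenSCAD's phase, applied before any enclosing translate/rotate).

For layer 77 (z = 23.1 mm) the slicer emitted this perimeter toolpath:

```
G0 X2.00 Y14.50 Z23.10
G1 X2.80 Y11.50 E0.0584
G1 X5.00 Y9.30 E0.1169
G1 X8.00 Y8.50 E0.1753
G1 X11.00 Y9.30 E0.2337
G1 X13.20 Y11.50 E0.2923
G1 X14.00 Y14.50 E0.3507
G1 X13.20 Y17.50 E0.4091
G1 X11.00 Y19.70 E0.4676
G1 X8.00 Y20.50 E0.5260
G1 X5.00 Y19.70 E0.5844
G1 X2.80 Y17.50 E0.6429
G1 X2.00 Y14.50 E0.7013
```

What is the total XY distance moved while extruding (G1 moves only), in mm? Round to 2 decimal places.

Sum the Euclidean lengths of each G1 segment: total = 37.28 mm.

37.28 mm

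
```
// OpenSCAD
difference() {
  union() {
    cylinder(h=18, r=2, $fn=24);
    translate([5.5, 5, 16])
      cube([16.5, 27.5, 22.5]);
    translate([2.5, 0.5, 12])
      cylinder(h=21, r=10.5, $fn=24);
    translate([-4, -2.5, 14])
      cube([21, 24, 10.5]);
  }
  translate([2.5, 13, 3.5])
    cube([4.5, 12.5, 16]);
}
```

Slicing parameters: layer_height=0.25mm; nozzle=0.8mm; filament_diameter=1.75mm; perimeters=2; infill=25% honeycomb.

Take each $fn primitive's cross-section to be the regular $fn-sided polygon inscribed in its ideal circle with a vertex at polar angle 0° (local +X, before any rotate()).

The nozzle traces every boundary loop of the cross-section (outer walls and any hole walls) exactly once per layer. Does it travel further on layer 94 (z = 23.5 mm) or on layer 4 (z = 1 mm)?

Layer 94 (z = 23.5): the cylinder is absent (z outside [0, 18]); the cube at (5.5, 5) is present — its section is the full 16.5×27.5 rectangle (perimeter 88.00 mm); the r=10.5 cylinder at (2.5, 0.5) gives a regular 24-gon of circumradius 10.5 (constant along its height) (perimeter = 2·24·10.500·sin(180°/24) = 65.79 mm); the cube at (-4, -2.5) (footprint 21×24) is included at this height (perimeter 90.00 mm); Taking the union: the regions partially overlap (shared area 388.92 mm²), so the edge portions inside another operand are dropped and the merged outline is re-measured after clipping — boundary = 133.58 mm; the cube at (2.5, 13) does not reach this height (z outside [3.5, 19.5]); After the difference (first − rest): none of the subtracted shapes is present at this height, so that combined region is unchanged — boundary = 133.58 mm. So its perimeter = 133.58 mm. Layer 4 (z = 1): the cylinder: section is a regular 24-gon, circumradius r=2 (perimeter = 2·24·2.000·sin(180°/24) = 12.53 mm); the cube at (5.5, 5) is not intersected at this z (z outside [16, 38.5]); the cylinder at (2.5, 0.5) is absent (z outside [12, 33]); the cube at (-4, -2.5) does not reach this height (z outside [14, 24.5]); Merging all regions: only the r=2 cylinder is present, so the union is just that shape — boundary = 12.53 mm; the cube at (2.5, 13) does not reach this height (z outside [3.5, 19.5]); Taking the first minus the rest: none of the subtracted shapes is present at this height, so the result so far is unchanged — boundary = 12.53 mm. So its perimeter = 12.53 mm. Layer 94 is larger (133.58 vs 12.53 mm).

layer 94 (z = 23.5 mm)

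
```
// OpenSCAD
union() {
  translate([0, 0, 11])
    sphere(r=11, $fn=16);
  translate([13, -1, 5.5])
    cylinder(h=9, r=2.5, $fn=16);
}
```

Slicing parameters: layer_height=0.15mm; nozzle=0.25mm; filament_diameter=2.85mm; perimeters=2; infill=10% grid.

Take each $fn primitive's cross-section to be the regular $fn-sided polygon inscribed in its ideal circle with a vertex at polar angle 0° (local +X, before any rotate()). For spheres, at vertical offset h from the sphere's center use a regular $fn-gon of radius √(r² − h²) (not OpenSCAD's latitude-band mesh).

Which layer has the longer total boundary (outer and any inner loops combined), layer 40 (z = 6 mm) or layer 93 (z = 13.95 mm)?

Layer 40 (z = 6): the r=11 sphere slices to a regular 16-gon of circumradius 9.798 (√(r²−h²) with h=5 from center) (perimeter = 2·16·9.798·sin(180°/16) = 61.17 mm); the r=2.5 cylinder at (13, -1) gives a regular 16-gon of circumradius 2.5 (constant along its height) (perimeter = 2·16·2.500·sin(180°/16) = 15.61 mm); Merging all regions: the 2 present regions are separate (no shared area or edge), so areas and boundary lengths simply add and each stays a separate island — boundary = 76.77 mm. So its perimeter = 76.77 mm. Layer 93 (z = 13.95): the r=11 sphere slices to a regular 16-gon of circumradius 10.597 (√(r²−h²) with h=2.95 from center) (perimeter = 2·16·10.597·sin(180°/16) = 66.16 mm); the r=2.5 cylinder at (13, -1) gives a regular 16-gon of circumradius 2.5 (constant along its height) (perimeter = 2·16·2.500·sin(180°/16) = 15.61 mm); Taking the union: the 2 present regions are separate (no shared area or edge), so areas and boundary lengths simply add and each stays a separate island — boundary = 81.76 mm. So its perimeter = 81.76 mm. Layer 93 is larger (81.76 vs 76.77 mm).

layer 93 (z = 13.95 mm)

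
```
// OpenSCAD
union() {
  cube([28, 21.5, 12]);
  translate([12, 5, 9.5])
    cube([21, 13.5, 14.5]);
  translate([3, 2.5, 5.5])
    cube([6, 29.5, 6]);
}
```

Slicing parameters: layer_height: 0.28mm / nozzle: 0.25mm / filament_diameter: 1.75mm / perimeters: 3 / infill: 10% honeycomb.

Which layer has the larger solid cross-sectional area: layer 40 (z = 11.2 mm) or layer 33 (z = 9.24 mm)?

Layer 40 (z = 11.2): the cube (footprint 28×21.5) is included at this height (area 602.00 mm²); the cube at (12, 5) (footprint 21×13.5) is included at this height (area 283.50 mm²); the cube at (3, 2.5) (footprint 6×29.5) is included at this height (area 177.00 mm²); Combining (union): the regions partially overlap — summed areas 1062.50 mm² minus the doubly-counted overlap 330.00 mm² gives 732.50 mm² — area = 732.50 mm². So its area = 732.50 mm². Layer 33 (z = 9.24): the cube is present — its section is the full 28×21.5 rectangle (area 602.00 mm²); the cube at (12, 5) is not intersected at this z (z outside [9.5, 24]); the 6×29.5 cube at (3, 2.5) contributes its full rectangle (area 177.00 mm²); Merging all regions: the regions partially overlap — summed areas 779.00 mm² minus the doubly-counted overlap 114.00 mm² gives 665.00 mm² — area = 665.00 mm². So its area = 665.00 mm². Layer 40 is larger (732.50 vs 665.00 mm²).

layer 40 (z = 11.2 mm)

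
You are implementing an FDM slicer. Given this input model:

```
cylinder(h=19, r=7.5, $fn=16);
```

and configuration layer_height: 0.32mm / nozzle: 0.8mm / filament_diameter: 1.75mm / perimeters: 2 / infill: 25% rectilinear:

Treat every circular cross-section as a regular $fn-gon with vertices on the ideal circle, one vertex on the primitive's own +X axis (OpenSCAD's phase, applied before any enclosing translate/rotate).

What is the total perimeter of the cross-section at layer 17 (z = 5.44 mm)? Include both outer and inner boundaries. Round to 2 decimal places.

At z = 5.44 mm: the cylinder: section is a regular 16-gon, circumradius r=7.5 (perimeter = 2·16·7.500·sin(180°/16) = 46.82 mm). Overall, the cross-section is a single solid region. Total boundary length (outer) = 46.82 mm.

46.82 mm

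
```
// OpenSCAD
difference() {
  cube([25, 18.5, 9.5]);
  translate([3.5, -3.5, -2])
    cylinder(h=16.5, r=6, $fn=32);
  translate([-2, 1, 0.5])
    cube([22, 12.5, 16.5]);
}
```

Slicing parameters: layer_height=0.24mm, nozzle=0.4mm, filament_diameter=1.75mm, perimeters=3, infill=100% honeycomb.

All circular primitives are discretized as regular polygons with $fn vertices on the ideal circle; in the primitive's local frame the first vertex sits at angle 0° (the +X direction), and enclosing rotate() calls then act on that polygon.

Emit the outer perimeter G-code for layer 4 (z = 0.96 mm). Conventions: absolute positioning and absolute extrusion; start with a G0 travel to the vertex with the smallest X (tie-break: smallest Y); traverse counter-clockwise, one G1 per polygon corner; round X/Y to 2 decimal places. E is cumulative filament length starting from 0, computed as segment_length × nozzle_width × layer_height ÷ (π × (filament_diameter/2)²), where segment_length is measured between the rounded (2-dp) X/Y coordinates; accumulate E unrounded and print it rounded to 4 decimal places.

G0 X0.00 Y13.50 Z0.96
G1 X20.00 Y13.50 E0.7982
G1 X20.00 Y1.00 E1.2971
G1 X7.43 Y1.00 E1.7988
G1 X7.74 Y0.74 E1.8150
G1 X8.35 Y0.00 E1.8533
G1 X25.00 Y0.00 E2.5178
G1 X25.00 Y18.50 E3.2562
G1 X0.00 Y18.50 E4.2540
G1 X0.00 Y13.50 E4.4535

At z = 0.96 mm: the 25×18.5 cube contributes its full rectangle; the r=6 cylinder at (3.5, -3.5) gives a regular 32-gon of circumradius 6 (constant along its height); the cube at (-2, 1) (footprint 22×12.5) is included at this height; Taking the first minus the rest: starting from the 25×18.5 cube, the r=6 cylinder at (3.5, -3.5) partially overlaps it — only the 15.84 mm² overlap (of its 112.37 mm²) is removed, clipping the outline; the 22×12.5 cube at (-2, 1) partially overlaps it — only the 242.09 mm² overlap (of its 275.00 mm²) is removed, clipping the outline — 1 connected region. The outline is a single polygon with 9 vertices. Extrusion per mm of travel: 0.4 × 0.24 / (π × 0.875²) = 0.039912. Accumulating E over each segment gives final E = 4.4535.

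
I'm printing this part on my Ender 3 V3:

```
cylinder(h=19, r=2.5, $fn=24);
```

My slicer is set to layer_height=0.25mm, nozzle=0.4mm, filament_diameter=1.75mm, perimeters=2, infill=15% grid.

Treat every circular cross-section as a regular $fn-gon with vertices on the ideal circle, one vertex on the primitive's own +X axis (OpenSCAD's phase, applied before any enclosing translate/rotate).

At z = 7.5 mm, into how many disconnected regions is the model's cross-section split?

1

At z = 7.5 mm: the cylinder: section is a regular 24-gon, circumradius r=2.5. The result has 1 disconnected region.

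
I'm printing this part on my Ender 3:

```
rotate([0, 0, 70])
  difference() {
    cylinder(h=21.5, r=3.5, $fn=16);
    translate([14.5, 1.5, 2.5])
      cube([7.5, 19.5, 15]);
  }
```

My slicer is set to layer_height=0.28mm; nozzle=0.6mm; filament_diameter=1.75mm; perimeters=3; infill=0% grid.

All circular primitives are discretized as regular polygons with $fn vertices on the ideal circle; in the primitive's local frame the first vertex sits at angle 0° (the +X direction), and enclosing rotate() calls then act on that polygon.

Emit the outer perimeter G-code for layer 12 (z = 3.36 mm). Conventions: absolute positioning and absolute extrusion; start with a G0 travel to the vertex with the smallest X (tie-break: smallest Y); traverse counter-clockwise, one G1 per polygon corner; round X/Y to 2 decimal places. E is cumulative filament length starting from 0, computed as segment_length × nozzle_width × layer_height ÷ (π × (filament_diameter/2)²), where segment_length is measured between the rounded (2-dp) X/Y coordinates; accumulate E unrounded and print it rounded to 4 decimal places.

G0 X-3.50 Y-0.15 Z3.36
G1 X-3.17 Y-1.48 E0.0957
G1 X-2.36 Y-2.58 E0.1911
G1 X-1.20 Y-3.29 E0.2861
G1 X0.15 Y-3.50 E0.3815
G1 X1.48 Y-3.17 E0.4773
G1 X2.58 Y-2.36 E0.5727
G1 X3.29 Y-1.20 E0.6677
G1 X3.50 Y0.15 E0.7631
G1 X3.17 Y1.48 E0.8588
G1 X2.36 Y2.58 E0.9542
G1 X1.20 Y3.29 E1.0492
G1 X-0.15 Y3.50 E1.1446
G1 X-1.48 Y3.17 E1.2404
G1 X-2.58 Y2.36 E1.3358
G1 X-3.29 Y1.20 E1.4308
G1 X-3.50 Y-0.15 E1.5262

At z = 3.36 mm: the cylinder: section is a regular 16-gon, circumradius r=3.5; the cube at (14.5, 1.5) is present — its section is the full 7.5×19.5 rectangle; Subtracting the remaining from the first: starting from the r=3.5 cylinder, the 7.5×19.5 cube at (14.5, 1.5) misses the remaining region (no effect) — 1 connected region; (whole slice rotated 70° about Z — lengths, areas and connectivity unchanged). The outline is a single polygon with 16 vertices. Extrusion per mm of travel: 0.6 × 0.28 / (π × 0.875²) = 0.069846. Accumulating E over each segment gives final E = 1.5262.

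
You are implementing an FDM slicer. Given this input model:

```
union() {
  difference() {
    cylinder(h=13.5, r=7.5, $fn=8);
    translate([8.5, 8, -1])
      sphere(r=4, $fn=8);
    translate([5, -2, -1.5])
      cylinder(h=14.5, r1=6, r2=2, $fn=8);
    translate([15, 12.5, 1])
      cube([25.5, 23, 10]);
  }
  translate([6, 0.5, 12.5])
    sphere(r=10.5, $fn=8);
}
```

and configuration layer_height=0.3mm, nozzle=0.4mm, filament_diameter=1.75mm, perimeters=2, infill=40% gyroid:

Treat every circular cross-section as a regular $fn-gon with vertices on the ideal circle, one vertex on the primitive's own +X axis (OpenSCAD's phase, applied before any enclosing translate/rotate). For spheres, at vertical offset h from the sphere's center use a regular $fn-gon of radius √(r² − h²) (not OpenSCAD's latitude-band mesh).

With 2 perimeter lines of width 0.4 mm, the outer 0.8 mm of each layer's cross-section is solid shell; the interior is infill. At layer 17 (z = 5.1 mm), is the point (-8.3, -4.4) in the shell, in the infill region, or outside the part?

outside

At z = 5.1 mm: the r=7.5 cylinder gives a regular 8-gon of circumradius 7.5 (constant along its height); the sphere at (8.5, 8) does not reach this height (|z−center|=6.100 > r=4); the cone at (5, -2): at t=0.455 of its height the radius interpolates to r₁+(r₂−r₁)t = 4.179, giving a regular 8-gon of that circumradius; the cube at (15, 12.5) is present — its section is the full 25.5×23 rectangle; Taking the first minus the rest: starting from the r=7.5 cylinder, the cone at (5, -2) partially overlaps it — only the 35.64 mm² overlap (of its 49.40 mm²) is removed, clipping the outline; the 25.5×23 cube at (15, 12.5) misses the remaining region (no effect) — 1 connected region; the r=10.5 sphere at (6, 0.5) contributes a regular 8-gon of circumradius √(10.5²−7.4²) = 7.449; Combining (union): the regions partially overlap (shared area 39.84 mm²), so overlapping operands fuse into one piece — 1 connected region. Overall, the cross-section is a single solid region. The nearest boundary edge runs (-5.30, -5.30)→(-7.50, 0.00); distance from the point to it = 2.42 mm. The point is not inside any of the regions above, so it lies outside the cross-section (2.42 mm from the nearest boundary).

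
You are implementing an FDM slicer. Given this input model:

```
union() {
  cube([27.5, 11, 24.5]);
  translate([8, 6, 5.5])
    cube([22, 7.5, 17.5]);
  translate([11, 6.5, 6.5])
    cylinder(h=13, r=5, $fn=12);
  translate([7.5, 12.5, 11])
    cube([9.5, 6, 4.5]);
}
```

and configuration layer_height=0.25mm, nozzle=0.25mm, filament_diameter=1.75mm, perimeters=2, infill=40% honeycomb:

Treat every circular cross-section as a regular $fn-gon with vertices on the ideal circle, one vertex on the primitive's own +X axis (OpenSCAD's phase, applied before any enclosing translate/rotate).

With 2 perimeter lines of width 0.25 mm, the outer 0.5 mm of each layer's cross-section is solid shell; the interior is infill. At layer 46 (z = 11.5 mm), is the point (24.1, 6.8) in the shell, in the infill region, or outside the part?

infill

At z = 11.5 mm: the cube (footprint 27.5×11) is included at this height; the cube at (8, 6) (footprint 22×7.5) is included at this height; the cylinder at (11, 6.5): section is a regular 12-gon, circumradius r=5; the cube at (7.5, 12.5) is present — its section is the full 9.5×6 rectangle; Taking the union: the regions partially overlap (shared area 181.50 mm²), so overlapping operands fuse into one piece — 1 connected region. Overall, the cross-section is a single solid region. The nearest boundary edge runs (30.00, 6.00)→(27.50, 6.00); distance from the point to it = 3.49 mm. The point is inside the cross-section and 3.49 mm from the nearest boundary — more than the 0.5 mm shell width (2 × 0.25), so it's in the infill interior.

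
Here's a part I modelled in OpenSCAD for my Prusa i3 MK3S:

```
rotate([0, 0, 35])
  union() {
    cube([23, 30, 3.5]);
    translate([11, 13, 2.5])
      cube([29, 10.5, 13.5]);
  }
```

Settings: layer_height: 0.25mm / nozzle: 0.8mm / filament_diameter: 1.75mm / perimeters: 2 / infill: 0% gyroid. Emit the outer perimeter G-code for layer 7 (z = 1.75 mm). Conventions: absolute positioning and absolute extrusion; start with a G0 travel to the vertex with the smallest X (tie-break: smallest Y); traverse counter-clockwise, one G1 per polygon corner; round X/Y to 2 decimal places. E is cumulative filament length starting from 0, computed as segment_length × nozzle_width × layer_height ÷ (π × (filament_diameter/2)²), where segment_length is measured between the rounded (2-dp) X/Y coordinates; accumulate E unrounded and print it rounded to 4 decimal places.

G0 X-17.21 Y24.57 Z1.75
G1 X0.00 Y0.00 E2.4943
G1 X18.84 Y13.19 E4.4066
G1 X1.63 Y37.77 E6.9017
G1 X-17.21 Y24.57 E8.8144

At z = 1.75 mm: the cube (footprint 23×30) is included at this height; the cube at (11, 13) does not reach this height (z outside [2.5, 16]); Combining (union): only the 23×30 cube is present, so the union is just that shape — 1 connected region; (whole slice rotated 35° about Z — lengths, areas and connectivity unchanged). The outline is a single polygon with 4 vertices. Extrusion per mm of travel: 0.8 × 0.25 / (π × 0.875²) = 0.083150. Accumulating E over each segment gives final E = 8.8144.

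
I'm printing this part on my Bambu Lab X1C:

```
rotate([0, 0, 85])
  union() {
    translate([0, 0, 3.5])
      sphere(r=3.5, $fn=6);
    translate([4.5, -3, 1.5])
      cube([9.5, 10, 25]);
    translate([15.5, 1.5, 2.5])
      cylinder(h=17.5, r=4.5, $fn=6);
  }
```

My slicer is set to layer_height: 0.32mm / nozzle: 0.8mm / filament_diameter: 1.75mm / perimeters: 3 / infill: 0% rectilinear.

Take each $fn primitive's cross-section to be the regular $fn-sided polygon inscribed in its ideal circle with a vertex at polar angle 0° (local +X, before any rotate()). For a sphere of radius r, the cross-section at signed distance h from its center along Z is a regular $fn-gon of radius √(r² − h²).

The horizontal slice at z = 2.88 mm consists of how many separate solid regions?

2

At z = 2.88 mm: the r=3.5 sphere slices to a regular 6-gon of circumradius 3.445 (√(r²−h²) with h=0.62 from center); the cube at (4.5, -3) is present — its section is the full 9.5×10 rectangle; the r=4.5 cylinder at (15.5, 1.5) contributes a regular 6-gon of circumradius 4.5; Taking the union: the regions partially overlap (shared area 14.61 mm²), so overlapping operands fuse into one piece — 2 connected regions; (rotated 85° about Z; rotation is an isometry so areas/perimeters/island counts are preserved). The result has 2 disconnected regions.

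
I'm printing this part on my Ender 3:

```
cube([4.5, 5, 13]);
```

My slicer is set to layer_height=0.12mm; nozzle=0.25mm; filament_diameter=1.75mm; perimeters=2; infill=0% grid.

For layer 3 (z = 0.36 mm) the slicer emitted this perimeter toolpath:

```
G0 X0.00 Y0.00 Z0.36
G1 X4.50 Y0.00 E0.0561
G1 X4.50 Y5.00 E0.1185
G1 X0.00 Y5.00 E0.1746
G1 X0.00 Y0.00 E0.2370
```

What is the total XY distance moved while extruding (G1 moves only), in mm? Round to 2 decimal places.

Sum the Euclidean lengths of each G1 segment: total = 19.00 mm.

19.00 mm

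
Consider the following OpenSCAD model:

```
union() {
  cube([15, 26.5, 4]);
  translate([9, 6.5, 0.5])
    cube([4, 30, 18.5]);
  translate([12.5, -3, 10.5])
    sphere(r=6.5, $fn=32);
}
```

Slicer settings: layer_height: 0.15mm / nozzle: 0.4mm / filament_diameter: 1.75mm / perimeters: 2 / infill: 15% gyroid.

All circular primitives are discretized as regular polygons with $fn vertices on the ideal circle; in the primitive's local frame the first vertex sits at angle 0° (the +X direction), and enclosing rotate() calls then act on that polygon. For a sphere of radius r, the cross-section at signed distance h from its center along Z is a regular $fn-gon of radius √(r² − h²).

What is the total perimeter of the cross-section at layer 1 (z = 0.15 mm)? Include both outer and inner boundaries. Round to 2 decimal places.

At z = 0.15 mm: the cube is present — its section is the full 15×26.5 rectangle (perimeter 83.00 mm); the cube at (9, 6.5) is not intersected at this z (z outside [0.5, 19]); the sphere at (12.5, -3) is not intersected at this z (|z−center|=10.350 > r=6.5); Taking the union: only the 15×26.5 cube is present, so the union is just that shape — boundary = 83.00 mm. Overall, the cross-section is a single solid region. Total boundary length (outer) = 83.00 mm.

83.00 mm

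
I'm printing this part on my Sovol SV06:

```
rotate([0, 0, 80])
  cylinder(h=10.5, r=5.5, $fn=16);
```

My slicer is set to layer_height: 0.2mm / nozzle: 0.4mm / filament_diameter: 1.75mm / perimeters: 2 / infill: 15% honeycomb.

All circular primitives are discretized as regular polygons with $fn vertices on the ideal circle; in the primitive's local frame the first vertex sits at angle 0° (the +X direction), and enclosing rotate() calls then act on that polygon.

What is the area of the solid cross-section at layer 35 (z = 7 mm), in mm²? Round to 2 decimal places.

92.61 mm²

At z = 7 mm: the r=5.5 cylinder contributes a regular 16-gon of circumradius 5.5 (area = (16/2)·5.500²·sin(360°/16) = 92.61 mm²); (whole slice rotated 80° about Z — lengths, areas and connectivity unchanged). Overall, the cross-section is a single solid region. Net area = 92.61 mm².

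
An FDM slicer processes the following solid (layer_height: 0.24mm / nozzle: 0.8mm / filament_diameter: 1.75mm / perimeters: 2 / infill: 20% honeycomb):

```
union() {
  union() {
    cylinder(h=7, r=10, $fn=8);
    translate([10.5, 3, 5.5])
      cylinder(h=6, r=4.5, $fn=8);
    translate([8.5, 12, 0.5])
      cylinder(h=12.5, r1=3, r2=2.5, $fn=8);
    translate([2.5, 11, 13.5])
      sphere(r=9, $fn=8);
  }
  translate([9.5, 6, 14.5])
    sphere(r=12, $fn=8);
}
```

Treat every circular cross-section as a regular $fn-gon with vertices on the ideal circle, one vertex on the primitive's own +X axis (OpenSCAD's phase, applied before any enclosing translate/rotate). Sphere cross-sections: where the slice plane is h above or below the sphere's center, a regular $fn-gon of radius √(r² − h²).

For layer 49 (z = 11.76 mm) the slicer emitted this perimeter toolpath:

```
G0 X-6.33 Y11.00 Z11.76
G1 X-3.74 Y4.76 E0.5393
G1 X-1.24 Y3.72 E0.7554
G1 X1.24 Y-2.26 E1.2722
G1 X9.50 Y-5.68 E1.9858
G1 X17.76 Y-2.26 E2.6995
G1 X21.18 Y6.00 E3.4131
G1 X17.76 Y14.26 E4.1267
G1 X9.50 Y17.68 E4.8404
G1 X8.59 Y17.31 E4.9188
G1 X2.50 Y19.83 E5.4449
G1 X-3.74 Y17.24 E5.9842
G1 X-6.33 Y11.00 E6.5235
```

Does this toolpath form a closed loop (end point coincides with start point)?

yes

Start point (G0): (-6.33, 11.00). End point (last G1): the path returns to the start — closed.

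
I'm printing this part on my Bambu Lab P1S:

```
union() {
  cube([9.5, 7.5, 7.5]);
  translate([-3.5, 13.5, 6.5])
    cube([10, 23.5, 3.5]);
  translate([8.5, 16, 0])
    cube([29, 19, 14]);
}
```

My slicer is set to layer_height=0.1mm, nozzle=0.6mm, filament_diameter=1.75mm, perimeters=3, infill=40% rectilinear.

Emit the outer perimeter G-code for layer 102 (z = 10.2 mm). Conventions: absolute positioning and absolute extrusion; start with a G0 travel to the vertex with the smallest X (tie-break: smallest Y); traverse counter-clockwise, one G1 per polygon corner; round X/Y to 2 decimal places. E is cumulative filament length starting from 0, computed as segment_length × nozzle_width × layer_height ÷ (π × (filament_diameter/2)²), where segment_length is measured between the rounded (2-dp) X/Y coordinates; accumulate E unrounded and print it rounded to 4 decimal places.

G0 X8.50 Y16.00 Z10.20
G1 X37.50 Y16.00 E0.7234
G1 X37.50 Y35.00 E1.1974
G1 X8.50 Y35.00 E1.9208
G1 X8.50 Y16.00 E2.3947

At z = 10.2 mm: the cube is absent (z outside [0, 7.5]); the cube at (-3.5, 13.5) is not intersected at this z (z outside [6.5, 10]); the cube at (8.5, 16) (footprint 29×19) is included at this height; Taking the union: only the 29×19 cube at (8.5, 16) is present, so the union is just that shape — 1 connected region. The outline is a single polygon with 4 vertices. Extrusion per mm of travel: 0.6 × 0.1 / (π × 0.875²) = 0.024945. Accumulating E over each segment gives final E = 2.3947.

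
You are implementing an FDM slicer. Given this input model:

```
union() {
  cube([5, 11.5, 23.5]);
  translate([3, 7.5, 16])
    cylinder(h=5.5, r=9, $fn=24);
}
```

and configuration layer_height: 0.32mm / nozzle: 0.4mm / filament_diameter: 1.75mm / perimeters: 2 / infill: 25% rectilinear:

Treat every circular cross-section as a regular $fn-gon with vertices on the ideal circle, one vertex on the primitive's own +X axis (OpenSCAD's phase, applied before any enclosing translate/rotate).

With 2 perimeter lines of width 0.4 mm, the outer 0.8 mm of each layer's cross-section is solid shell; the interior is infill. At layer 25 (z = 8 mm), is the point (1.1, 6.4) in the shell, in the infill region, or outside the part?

infill

At z = 8 mm: the cube (footprint 5×11.5) is included at this height; the cylinder at (3, 7.5) is not intersected at this z (z outside [16, 21.5]); Merging all regions: only the 5×11.5 cube is present, so the union is just that shape — 1 connected region. Overall, the cross-section is a single solid region. The nearest boundary edge runs (0.00, 11.50)→(0.00, 0.00); distance from the point to it = 1.10 mm. The point is inside the cross-section and 1.10 mm from the nearest boundary — more than the 0.8 mm shell width (2 × 0.4), so it's in the infill interior.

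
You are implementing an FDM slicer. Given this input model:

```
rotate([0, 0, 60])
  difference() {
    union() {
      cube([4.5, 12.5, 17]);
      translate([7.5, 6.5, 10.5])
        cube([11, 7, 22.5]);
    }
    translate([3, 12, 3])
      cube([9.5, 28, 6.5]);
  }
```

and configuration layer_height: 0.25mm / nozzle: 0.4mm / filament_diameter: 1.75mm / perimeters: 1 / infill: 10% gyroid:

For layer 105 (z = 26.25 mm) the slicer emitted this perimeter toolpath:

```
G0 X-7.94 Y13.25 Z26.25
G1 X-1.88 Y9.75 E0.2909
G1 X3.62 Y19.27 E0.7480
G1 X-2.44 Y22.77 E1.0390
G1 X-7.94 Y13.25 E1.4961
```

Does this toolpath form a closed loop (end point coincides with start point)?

yes

Start point (G0): (-7.94, 13.25). End point (last G1): the path returns to the start — closed.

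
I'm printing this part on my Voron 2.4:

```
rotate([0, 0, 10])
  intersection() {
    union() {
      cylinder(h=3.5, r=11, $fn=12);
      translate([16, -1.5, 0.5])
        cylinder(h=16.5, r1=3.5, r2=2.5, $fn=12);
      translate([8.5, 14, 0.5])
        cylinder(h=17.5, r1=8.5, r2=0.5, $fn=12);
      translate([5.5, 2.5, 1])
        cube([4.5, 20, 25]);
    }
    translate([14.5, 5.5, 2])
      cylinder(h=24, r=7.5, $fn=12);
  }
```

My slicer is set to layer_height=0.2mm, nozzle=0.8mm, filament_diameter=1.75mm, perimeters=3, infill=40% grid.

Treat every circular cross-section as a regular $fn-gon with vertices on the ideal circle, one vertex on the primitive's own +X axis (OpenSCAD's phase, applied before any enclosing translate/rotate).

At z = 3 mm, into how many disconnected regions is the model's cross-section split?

2

At z = 3 mm: the r=11 cylinder contributes a regular 12-gon of circumradius 11; the cone at (16, -1.5) contributes a regular 12-gon of circumradius 3.348 (interpolated between r1=3.5 and r2=2.5 at t=0.152); the cone at (8.5, 14) contributes a regular 12-gon of circumradius 7.357 (interpolated between r1=8.5 and r2=0.5 at t=0.143); the cube at (5.5, 2.5) (footprint 4.5×20) is included at this height; Combining (union): the regions partially overlap (shared area 88.75 mm²), so overlapping operands fuse into one piece — 2 connected regions; the cylinder at (14.5, 5.5): section is a regular 12-gon, circumradius r=7.5; After intersecting: the r=7.5 cylinder at (14.5, 5.5) partially overlaps that combined region; clipping to the common part keeps 62.62 mm² — 2 connected regions; (rotated 10° about Z; rotation is an isometry so areas/perimeters/island counts are preserved). The result has 2 disconnected regions.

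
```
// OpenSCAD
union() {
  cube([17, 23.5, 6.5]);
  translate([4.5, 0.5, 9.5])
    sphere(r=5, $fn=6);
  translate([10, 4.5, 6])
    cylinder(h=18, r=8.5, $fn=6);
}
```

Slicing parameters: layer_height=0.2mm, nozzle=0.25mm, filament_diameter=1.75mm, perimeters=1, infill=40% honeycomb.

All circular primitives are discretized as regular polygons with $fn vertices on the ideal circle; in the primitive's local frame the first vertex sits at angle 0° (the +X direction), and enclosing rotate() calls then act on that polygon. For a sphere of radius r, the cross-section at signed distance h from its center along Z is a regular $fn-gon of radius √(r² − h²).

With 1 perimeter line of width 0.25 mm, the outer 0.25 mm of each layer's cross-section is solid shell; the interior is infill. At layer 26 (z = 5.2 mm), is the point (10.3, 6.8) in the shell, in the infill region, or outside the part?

infill

At z = 5.2 mm: the cube (footprint 17×23.5) is included at this height; the r=5 sphere at (4.5, 0.5) contributes a regular 6-gon of circumradius √(5²−4.3²) = 2.551; the cylinder at (10, 4.5) does not reach this height (z outside [6, 24]); Combining (union): the regions partially overlap (shared area 10.86 mm²), so overlapping operands fuse into one piece — 1 connected region. Overall, the cross-section is a single solid region. The nearest boundary edge runs (17.00, 23.50)→(17.00, 0.00); distance from the point to it = 6.70 mm. The point is inside the cross-section and 6.70 mm from the nearest boundary — more than the 0.25 mm shell width (1 × 0.25), so it's in the infill interior.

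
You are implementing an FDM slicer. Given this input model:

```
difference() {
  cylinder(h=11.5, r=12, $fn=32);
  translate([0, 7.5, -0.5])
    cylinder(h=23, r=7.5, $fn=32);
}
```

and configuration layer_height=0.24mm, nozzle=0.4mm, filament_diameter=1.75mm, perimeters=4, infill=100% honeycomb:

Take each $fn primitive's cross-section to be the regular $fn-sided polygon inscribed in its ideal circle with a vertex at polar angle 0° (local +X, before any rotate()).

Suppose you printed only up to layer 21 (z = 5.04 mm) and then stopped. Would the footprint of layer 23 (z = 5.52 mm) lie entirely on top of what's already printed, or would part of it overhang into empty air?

Compare the two slices. At z = 5.04: the r=12 cylinder gives a regular 32-gon of circumradius 12 (constant along its height) (area = (32/2)·12.000²·sin(360°/32) = 449.49 mm²); the cylinder at (0, 7.5): section is a regular 32-gon, circumradius r=7.5 (area = (32/2)·7.500²·sin(360°/32) = 175.58 mm²); After the difference (first − rest): starting from the r=12 cylinder (449.49 mm²), the r=7.5 cylinder at (0, 7.5) partially overlaps it — only the 141.74 mm² overlap (of its 175.58 mm²) is removed, clipping the outline — area = 307.75 mm². At z = 5.52: the r=12 cylinder contributes a regular 32-gon of circumradius 12 (area = (32/2)·12.000²·sin(360°/32) = 449.49 mm²); the r=7.5 cylinder at (0, 7.5) gives a regular 32-gon of circumradius 7.5 (constant along its height) (area = (32/2)·7.500²·sin(360°/32) = 175.58 mm²); Taking the first minus the rest: starting from the r=12 cylinder (449.49 mm²), the r=7.5 cylinder at (0, 7.5) partially overlaps it — only the 141.74 mm² overlap (of its 175.58 mm²) is removed, clipping the outline — area = 307.75 mm². Checking containment: the cross-section at z = 5.52 is a subset of the cross-section at z = 5.04.

entirely on top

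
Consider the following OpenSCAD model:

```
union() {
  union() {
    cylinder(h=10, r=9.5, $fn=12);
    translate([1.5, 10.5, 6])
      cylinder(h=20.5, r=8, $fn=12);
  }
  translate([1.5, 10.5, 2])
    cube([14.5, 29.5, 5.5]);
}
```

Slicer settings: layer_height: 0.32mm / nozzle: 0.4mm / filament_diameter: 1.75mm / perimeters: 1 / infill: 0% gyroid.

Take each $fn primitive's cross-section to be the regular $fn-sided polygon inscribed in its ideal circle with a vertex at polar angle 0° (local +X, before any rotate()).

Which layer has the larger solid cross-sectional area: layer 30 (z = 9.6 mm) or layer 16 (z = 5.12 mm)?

Layer 30 (z = 9.6): the r=9.5 cylinder gives a regular 12-gon of circumradius 9.5 (constant along its height) (area = (12/2)·9.500²·sin(360°/12) = 270.75 mm²); the r=8 cylinder at (1.5, 10.5) contributes a regular 12-gon of circumradius 8 (area = (12/2)·8.000²·sin(360°/12) = 192.00 mm²); Combining (union): the regions partially overlap — summed areas 462.75 mm² minus the doubly-counted overlap 60.34 mm² gives 402.41 mm² — area = 402.41 mm²; the cube at (1.5, 10.5) does not reach this height (z outside [2, 7.5]); Combining (union): only the result so far is present, so the union is just that shape — area = 402.41 mm². So its area = 402.41 mm². Layer 16 (z = 5.12): the r=9.5 cylinder gives a regular 12-gon of circumradius 9.5 (constant along its height) (area = (12/2)·9.500²·sin(360°/12) = 270.75 mm²); the cylinder at (1.5, 10.5) is absent (z outside [6, 26.5]); Merging all regions: only the r=9.5 cylinder is present, so the union is just that shape — area = 270.75 mm²; the cube at (1.5, 10.5) is present — its section is the full 14.5×29.5 rectangle (area 427.75 mm²); Merging all regions: the 2 present regions are separate (no shared area or edge), so areas and boundary lengths simply add and each stays a separate island — area = 698.50 mm². So its area = 698.50 mm². Layer 16 is larger (698.50 vs 402.41 mm²).

layer 16 (z = 5.12 mm)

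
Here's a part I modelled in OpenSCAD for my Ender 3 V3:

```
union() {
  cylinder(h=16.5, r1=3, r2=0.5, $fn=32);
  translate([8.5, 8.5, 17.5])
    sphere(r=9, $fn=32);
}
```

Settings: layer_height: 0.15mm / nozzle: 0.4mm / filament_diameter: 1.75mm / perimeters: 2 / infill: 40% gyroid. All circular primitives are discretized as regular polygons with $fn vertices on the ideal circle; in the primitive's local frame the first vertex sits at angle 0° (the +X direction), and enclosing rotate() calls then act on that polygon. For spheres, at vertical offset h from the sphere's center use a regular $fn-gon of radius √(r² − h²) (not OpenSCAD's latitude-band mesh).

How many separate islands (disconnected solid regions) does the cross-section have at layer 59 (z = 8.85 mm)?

At z = 8.85 mm: the cone contributes a regular 32-gon of circumradius 1.659 (interpolated between r1=3 and r2=0.5 at t=0.536); the sphere at (8.5, 8.5): section is a regular 32-gon, circumradius = √(r²−h²) = √(9²−8.65²) = 2.485; Taking the union: the 2 present regions are separate (no shared area or edge), so areas and boundary lengths simply add and each stays a separate island — 2 connected regions. Overall, the cross-section has 2 separate islands. Island count = 2.

2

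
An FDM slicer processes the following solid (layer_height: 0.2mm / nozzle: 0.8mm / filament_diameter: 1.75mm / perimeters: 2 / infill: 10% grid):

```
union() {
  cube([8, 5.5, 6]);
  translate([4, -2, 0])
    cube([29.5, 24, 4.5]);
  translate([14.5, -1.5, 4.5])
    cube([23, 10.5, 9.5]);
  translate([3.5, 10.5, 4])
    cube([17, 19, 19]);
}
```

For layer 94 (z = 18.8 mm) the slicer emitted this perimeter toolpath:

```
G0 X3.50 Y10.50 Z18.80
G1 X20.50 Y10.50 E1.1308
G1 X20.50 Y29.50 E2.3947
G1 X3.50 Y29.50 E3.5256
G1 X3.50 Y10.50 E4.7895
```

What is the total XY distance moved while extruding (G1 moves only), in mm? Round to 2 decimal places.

72.00 mm

Sum the Euclidean lengths of each G1 segment: total = 72.00 mm.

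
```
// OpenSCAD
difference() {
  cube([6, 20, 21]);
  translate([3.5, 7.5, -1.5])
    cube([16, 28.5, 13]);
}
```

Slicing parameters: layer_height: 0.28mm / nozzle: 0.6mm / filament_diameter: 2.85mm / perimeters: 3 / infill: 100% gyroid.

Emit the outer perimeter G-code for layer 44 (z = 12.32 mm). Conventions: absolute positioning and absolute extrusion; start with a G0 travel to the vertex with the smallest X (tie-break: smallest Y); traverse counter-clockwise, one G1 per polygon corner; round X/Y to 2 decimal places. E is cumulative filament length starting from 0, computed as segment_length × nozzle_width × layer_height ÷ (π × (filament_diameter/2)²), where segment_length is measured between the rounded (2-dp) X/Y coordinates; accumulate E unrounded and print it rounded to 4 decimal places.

At z = 12.32 mm: the cube (footprint 6×20) is included at this height; the cube at (3.5, 7.5) does not reach this height (z outside [-1.5, 11.5]); Taking the first minus the rest: none of the subtracted shapes is present at this height, so the 6×20 cube is unchanged — 1 connected region. The outline is a single polygon with 4 vertices. Extrusion per mm of travel: 0.6 × 0.28 / (π × 1.425²) = 0.026335. Accumulating E over each segment gives final E = 1.3694.

G0 X0.00 Y0.00 Z12.32
G1 X6.00 Y0.00 E0.1580
G1 X6.00 Y20.00 E0.6847
G1 X0.00 Y20.00 E0.8427
G1 X0.00 Y0.00 E1.3694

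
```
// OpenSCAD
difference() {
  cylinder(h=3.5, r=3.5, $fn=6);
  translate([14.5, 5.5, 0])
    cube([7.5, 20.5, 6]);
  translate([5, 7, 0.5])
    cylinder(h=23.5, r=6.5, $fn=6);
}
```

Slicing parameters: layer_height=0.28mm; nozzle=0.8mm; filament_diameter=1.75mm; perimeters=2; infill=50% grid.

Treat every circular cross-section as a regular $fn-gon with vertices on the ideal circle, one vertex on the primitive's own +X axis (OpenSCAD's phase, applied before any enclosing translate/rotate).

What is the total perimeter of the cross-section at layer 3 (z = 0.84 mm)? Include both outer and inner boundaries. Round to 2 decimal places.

21.00 mm

At z = 0.84 mm: the r=3.5 cylinder contributes a regular 6-gon of circumradius 3.5 (perimeter = 2·6·3.500·sin(180°/6) = 21.00 mm); the 7.5×20.5 cube at (14.5, 5.5) contributes its full rectangle (perimeter 56.00 mm); the cylinder at (5, 7): section is a regular 6-gon, circumradius r=6.5 (perimeter = 2·6·6.500·sin(180°/6) = 39.00 mm); After the difference (first − rest): starting from the r=3.5 cylinder, the 7.5×20.5 cube at (14.5, 5.5) misses the remaining region (no effect); the r=6.5 cylinder at (5, 7) partially overlaps it — only the 1.59 mm² overlap (of its 109.77 mm²) is removed, clipping the outline — boundary = 21.00 mm. Overall, the cross-section is a single solid region. Total boundary length (outer) = 21.00 mm.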